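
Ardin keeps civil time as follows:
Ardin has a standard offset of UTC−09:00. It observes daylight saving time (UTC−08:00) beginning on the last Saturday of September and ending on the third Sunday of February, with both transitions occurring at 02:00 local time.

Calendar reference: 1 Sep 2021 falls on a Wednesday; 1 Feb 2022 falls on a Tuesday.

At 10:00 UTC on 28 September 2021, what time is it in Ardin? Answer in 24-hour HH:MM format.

02:00

1 September 2021 is a Wednesday, so Saturdays fall on 4, 11, 18, 25; the last is September 25.
1 February 2022 is a Tuesday, so the first Sunday is February 6 and the third is February 20.
At the standard offset (UTC−09:00), 10:00 UTC − 9h = 01:00 Ardin standard time.
Daylight saving runs 25 September 2021 – 20 February 2022; the standard-time date in Ardin, 28 September 2021, is inside that window, so Ardin is at UTC−08:00.
10:00 UTC − 8h = 02:00 local.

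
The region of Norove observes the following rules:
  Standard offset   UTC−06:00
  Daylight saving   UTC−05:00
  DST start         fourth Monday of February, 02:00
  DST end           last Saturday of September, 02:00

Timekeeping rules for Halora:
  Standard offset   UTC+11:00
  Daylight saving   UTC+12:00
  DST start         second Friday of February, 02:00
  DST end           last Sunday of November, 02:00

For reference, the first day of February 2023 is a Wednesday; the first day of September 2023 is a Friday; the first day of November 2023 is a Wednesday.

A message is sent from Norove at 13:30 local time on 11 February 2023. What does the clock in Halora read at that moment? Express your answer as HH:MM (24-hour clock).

1 February 2023 is a Wednesday, so the first Monday is February 6 and the fourth is February 27.
1 September 2023 is a Friday, so Saturdays fall on 2, 9, 16, 23, 30; the last is September 30.
11 February 2023 is outside the daylight-saving period (27 February – 30 September), so Norove is on standard time, UTC−06:00.
13:30 Norove + 6h = 19:30 UTC.
1 February 2023 is a Wednesday, so the first Friday is February 3 and the second is February 10.
1 November 2023 is a Wednesday, so Sundays fall on 5, 12, 19, 26; the last is November 26.
At the standard offset (UTC+11:00), 19:30 UTC + 11h = 06:30 Halora standard time (rolling into the next day, 12 February 2023).
The standard-time date in Halora, 12 February 2023, lies within the daylight-saving period (10 February – 26 November), so Halora is on daylight time, UTC+12:00.
19:30 UTC + 12h = 07:30 Halora (rolling into the next day, 12 February 2023).

07:30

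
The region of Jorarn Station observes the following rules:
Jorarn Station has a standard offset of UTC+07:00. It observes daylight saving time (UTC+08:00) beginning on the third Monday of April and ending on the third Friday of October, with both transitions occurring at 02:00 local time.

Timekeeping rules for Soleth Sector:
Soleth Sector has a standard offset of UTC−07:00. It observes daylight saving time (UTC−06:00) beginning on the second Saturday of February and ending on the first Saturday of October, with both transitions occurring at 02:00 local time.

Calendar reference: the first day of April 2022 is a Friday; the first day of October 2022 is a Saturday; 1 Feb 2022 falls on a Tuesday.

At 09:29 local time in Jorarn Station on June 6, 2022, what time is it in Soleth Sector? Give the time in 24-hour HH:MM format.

19:29

1 April 2022 is a Friday, so the first Monday is April 4 and the third is April 18.
1 October 2022 is a Saturday, so the first Friday is October 7 and the third is October 21.
June 6, 2022 falls between 18 April and 21 October, so daylight saving is in effect and Jorarn Station is at UTC+08:00.
09:29 Jorarn Station − 8h = 01:29 UTC.
1 February 2022 is a Tuesday, so the first Saturday is February 5 and the second is February 12.
1 October 2022 is a Saturday, so the first Saturday is October 1.
At the standard offset (UTC−07:00), 01:29 UTC − 7h = 18:29 Soleth Sector standard time (rolling into the previous day, 5 June 2022).
The standard-time date in Soleth Sector, June 5, 2022, lies within the daylight-saving period (12 February – 1 October), so Soleth Sector is on daylight time, UTC−06:00.
01:29 UTC − 6h = 19:29 Soleth Sector (rolling into the previous day, 5 June 2022).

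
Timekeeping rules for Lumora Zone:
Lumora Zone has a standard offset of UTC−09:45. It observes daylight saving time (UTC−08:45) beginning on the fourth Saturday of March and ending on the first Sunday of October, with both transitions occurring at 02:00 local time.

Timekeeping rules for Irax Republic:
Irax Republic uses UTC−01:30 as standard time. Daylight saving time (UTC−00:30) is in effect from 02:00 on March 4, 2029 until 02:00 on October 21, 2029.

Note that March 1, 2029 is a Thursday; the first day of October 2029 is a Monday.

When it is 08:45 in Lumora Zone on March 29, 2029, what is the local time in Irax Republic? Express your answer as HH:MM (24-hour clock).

1 March 2029 is a Thursday, so the first Saturday is March 3 and the fourth is March 24.
1 October 2029 is a Monday, so the first Sunday is October 7.
March 29, 2029 falls between 24 March and 7 October, so daylight saving is in effect and Lumora Zone is at UTC−08:45.
08:45 Lumora Zone + 8h45m = 17:30 UTC.
At the standard offset (UTC−01:30), 17:30 UTC − 1h30m = 16:00 Irax Republic standard time.
The standard-time date in Irax Republic, March 29, 2029, lies within the daylight-saving period (4 March – 21 October), so Irax Republic is on daylight time, UTC−00:30.
17:30 UTC − 0h30m = 17:00 Irax Republic.

17:00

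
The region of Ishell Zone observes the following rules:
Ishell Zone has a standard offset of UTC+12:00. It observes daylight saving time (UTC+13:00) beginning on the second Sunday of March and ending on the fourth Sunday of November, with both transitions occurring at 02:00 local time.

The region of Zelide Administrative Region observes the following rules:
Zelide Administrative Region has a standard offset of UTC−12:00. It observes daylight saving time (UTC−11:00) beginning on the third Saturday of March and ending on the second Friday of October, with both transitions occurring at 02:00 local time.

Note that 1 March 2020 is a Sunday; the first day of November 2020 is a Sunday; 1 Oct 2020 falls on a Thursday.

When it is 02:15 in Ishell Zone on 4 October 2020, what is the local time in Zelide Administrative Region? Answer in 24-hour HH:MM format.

02:15

1 March 2020 is a Sunday, so the first Sunday is March 1 and the second is March 8.
1 November 2020 is a Sunday, so the first Sunday is November 1 and the fourth is November 22.
4 October 2020 lies within the daylight-saving period (8 March – 22 November), so Ishell Zone is on daylight time, UTC+13:00.
02:15 Ishell Zone − 13h = 13:15 UTC (rolling into the previous day, 3 October 2020).
1 March 2020 is a Sunday, so the first Saturday is March 7 and the third is March 21.
1 October 2020 is a Thursday, so the first Friday is October 2 and the second is October 9.
At the standard offset (UTC−12:00), 13:15 UTC − 12h = 01:15 Zelide Administrative Region standard time.
The standard-time date in Zelide Administrative Region, 3 October 2020, falls between 21 March and 9 October, so daylight saving is in effect and Zelide Administrative Region is at UTC−11:00.
13:15 UTC − 11h = 02:15 Zelide Administrative Region.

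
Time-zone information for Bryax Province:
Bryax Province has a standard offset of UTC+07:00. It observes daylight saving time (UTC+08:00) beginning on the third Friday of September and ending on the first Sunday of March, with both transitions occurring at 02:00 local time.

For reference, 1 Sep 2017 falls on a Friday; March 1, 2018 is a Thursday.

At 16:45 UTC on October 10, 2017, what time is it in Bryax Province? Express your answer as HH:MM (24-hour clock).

00:45

1 September 2017 is a Friday, so the first Friday is September 1 and the third is September 15.
1 March 2018 is a Thursday, so the first Sunday is March 4.
At the standard offset (UTC+07:00), 16:45 UTC + 7h = 23:45 Bryax Province standard time.
The standard-time date in Bryax Province, October 10, 2017, lies within the daylight-saving period (15 September 2017 – 4 March 2018), so Bryax Province is on daylight time, UTC+08:00.
16:45 UTC + 8h = 00:45 local (rolling into the next day, 11 October 2017).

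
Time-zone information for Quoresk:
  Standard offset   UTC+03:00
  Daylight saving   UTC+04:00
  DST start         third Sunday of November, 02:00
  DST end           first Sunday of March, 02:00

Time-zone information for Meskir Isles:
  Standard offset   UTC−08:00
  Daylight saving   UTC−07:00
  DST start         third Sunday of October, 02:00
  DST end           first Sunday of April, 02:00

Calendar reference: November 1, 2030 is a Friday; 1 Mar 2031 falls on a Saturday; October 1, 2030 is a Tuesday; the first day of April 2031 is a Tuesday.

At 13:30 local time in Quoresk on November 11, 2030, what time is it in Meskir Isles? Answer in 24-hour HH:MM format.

1 November 2030 is a Friday, so the first Sunday is November 3 and the third is November 17.
1 March 2031 is a Saturday, so the first Sunday is March 2.
November 11, 2030 is outside the daylight-saving period (17 November 2030 – 2 March 2031), so Quoresk is on standard time, UTC+03:00.
13:30 Quoresk − 3h = 10:30 UTC.
1 October 2030 is a Tuesday, so the first Sunday is October 6 and the third is October 20.
1 April 2031 is a Tuesday, so the first Sunday is April 6.
At the standard offset (UTC−08:00), 10:30 UTC − 8h = 02:30 Meskir Isles standard time.
The standard-time date in Meskir Isles, November 11, 2030, falls between 20 October 2030 and 6 April 2031, so daylight saving is in effect and Meskir Isles is at UTC−07:00.
10:30 UTC − 7h = 03:30 Meskir Isles.

03:30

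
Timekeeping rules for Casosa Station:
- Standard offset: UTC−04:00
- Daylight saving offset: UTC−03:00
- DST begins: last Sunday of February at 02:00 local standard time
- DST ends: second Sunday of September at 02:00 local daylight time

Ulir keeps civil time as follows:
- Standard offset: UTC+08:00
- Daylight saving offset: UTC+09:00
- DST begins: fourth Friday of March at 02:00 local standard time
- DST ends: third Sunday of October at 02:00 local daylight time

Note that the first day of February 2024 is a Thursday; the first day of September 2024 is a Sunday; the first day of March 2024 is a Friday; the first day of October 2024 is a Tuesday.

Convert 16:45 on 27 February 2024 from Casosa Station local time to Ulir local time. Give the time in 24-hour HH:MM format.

1 February 2024 is a Thursday, so Sundays fall on 4, 11, 18, 25; the last is February 25.
1 September 2024 is a Sunday, so the first Sunday is September 1 and the second is September 8.
Daylight saving runs 25 February – 8 September; 27 February 2024 is inside that window, so Casosa Station is at UTC−03:00.
16:45 Casosa Station + 3h = 19:45 UTC.
1 March 2024 is a Friday, so the first Friday is March 1 and the fourth is March 22.
1 October 2024 is a Tuesday, so the first Sunday is October 6 and the third is October 20.
At the standard offset (UTC+08:00), 19:45 UTC + 8h = 03:45 Ulir standard time (rolling into the next day, 28 February 2024).
Daylight saving runs 22 March – 20 October; the standard-time date in Ulir, 28 February 2024, is outside that window, so Ulir is on standard time at UTC+08:00.
19:45 UTC + 8h = 03:45 Ulir (rolling into the next day, 28 February 2024).

03:45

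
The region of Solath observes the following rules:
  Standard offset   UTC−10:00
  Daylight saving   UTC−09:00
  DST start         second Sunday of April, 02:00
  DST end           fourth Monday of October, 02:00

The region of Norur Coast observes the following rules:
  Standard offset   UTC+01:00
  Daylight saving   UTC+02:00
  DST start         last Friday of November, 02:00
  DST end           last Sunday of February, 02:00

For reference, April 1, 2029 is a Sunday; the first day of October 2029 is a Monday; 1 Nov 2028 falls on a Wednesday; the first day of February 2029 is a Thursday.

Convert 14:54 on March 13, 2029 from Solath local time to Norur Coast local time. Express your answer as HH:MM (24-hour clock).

1 April 2029 is a Sunday, so the first Sunday is April 1 and the second is April 8.
1 October 2029 is a Monday, so the first Monday is October 1 and the fourth is October 22.
March 13, 2029 is outside the daylight-saving period (8 April – 22 October), so Solath is on standard time, UTC−10:00.
14:54 Solath + 10h = 00:54 UTC (rolling into the next day, 14 March 2029).
1 November 2028 is a Wednesday, so Fridays fall on 3, 10, 17, 24; the last is November 24.
1 February 2029 is a Thursday, so Sundays fall on 4, 11, 18, 25; the last is February 25.
At the standard offset (UTC+01:00), 00:54 UTC + 1h = 01:54 Norur Coast standard time.
The standard-time date in Norur Coast, March 14, 2029, is outside the daylight-saving period (24 November 2028 – 25 February 2029), so Norur Coast is on standard time, UTC+01:00.
00:54 UTC + 1h = 01:54 Norur Coast.

01:54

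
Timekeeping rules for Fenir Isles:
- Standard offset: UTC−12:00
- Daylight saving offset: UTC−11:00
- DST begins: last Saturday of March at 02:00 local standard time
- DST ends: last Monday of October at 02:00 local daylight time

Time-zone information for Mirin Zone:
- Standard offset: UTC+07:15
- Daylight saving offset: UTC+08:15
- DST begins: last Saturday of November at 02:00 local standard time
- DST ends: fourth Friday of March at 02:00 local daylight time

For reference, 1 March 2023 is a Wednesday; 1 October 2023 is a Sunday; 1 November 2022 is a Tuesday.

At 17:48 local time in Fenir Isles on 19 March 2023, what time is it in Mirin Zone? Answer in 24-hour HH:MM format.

1 March 2023 is a Wednesday, so Saturdays fall on 4, 11, 18, 25; the last is March 25.
1 October 2023 is a Sunday, so Mondays fall on 2, 9, 16, 23, 30; the last is October 30.
19 March 2023 does not fall between 25 March and 30 October, so daylight saving is not in effect and Fenir Isles is at UTC−12:00.
17:48 Fenir Isles + 12h = 05:48 UTC (rolling into the next day, 20 March 2023).
1 November 2022 is a Tuesday, so Saturdays fall on 5, 12, 19, 26; the last is November 26.
1 March 2023 is a Wednesday, so the first Friday is March 3 and the fourth is March 24.
At the standard offset (UTC+07:15), 05:48 UTC + 7h15m = 13:03 Mirin Zone standard time.
The standard-time date in Mirin Zone, 20 March 2023, falls between 26 November 2022 and 24 March 2023, so daylight saving is in effect and Mirin Zone is at UTC+08:15.
05:48 UTC + 8h15m = 14:03 Mirin Zone.

14:03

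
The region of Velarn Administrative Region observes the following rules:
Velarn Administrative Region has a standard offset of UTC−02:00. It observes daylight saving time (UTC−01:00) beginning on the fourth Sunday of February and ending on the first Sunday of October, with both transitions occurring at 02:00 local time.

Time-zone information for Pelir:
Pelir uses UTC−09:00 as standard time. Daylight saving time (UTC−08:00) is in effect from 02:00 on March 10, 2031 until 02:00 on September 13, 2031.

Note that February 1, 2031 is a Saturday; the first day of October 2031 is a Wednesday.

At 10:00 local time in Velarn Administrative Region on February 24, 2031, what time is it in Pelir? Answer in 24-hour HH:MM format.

02:00

1 February 2031 is a Saturday, so the first Sunday is February 2 and the fourth is February 23.
1 October 2031 is a Wednesday, so the first Sunday is October 5.
February 24, 2031 lies within the daylight-saving period (23 February – 5 October), so Velarn Administrative Region is on daylight time, UTC−01:00.
10:00 Velarn Administrative Region + 1h = 11:00 UTC.
At the standard offset (UTC−09:00), 11:00 UTC − 9h = 02:00 Pelir standard time.
The standard-time date in Pelir, February 24, 2031, does not fall between 10 March and 13 September, so daylight saving is not in effect and Pelir is at UTC−09:00.
11:00 UTC − 9h = 02:00 Pelir.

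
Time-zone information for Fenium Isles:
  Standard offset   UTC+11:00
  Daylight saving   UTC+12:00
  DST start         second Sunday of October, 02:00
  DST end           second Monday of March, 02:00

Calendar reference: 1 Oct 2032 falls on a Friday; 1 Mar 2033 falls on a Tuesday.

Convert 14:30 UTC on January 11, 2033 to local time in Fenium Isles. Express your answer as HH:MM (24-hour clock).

02:30

1 October 2032 is a Friday, so the first Sunday is October 3 and the second is October 10.
1 March 2033 is a Tuesday, so the first Monday is March 7 and the second is March 14.
At the standard offset (UTC+11:00), 14:30 UTC + 11h = 01:30 Fenium Isles standard time (rolling into the next day, 12 January 2033).
Daylight saving runs 10 October 2032 – 14 March 2033; the standard-time date in Fenium Isles, January 12, 2033, is inside that window, so Fenium Isles is at UTC+12:00.
14:30 UTC + 12h = 02:30 local (rolling into the next day, 12 January 2033).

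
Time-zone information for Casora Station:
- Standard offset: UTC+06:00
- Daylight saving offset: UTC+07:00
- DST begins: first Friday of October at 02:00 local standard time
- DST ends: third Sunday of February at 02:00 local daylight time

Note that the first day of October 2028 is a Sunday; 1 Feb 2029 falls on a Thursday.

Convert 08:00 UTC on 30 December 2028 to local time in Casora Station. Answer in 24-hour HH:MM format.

15:00

1 October 2028 is a Sunday, so the first Friday is October 6.
1 February 2029 is a Thursday, so the first Sunday is February 4 and the third is February 18.
At the standard offset (UTC+06:00), 08:00 UTC + 6h = 14:00 Casora Station standard time.
The standard-time date in Casora Station, 30 December 2028, lies within the daylight-saving period (6 October 2028 – 18 February 2029), so Casora Station is on daylight time, UTC+07:00.
08:00 UTC + 7h = 15:00 local.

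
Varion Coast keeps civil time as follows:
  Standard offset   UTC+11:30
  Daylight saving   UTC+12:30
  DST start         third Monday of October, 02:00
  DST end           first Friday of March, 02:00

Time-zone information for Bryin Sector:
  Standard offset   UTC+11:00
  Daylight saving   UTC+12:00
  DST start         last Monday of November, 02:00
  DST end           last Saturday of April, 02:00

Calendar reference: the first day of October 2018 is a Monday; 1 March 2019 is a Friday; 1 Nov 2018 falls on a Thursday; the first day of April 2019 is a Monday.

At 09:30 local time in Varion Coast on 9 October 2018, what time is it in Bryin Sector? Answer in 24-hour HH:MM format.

09:00

1 October 2018 is a Monday, so the first Monday is October 1 and the third is October 15.
1 March 2019 is a Friday, so the first Friday is March 1.
9 October 2018 is outside the daylight-saving period (15 October 2018 – 1 March 2019), so Varion Coast is on standard time, UTC+11:30.
09:30 Varion Coast − 11h30m = 22:00 UTC (rolling into the previous day, 8 October 2018).
1 November 2018 is a Thursday, so Mondays fall on 5, 12, 19, 26; the last is November 26.
1 April 2019 is a Monday, so Saturdays fall on 6, 13, 20, 27; the last is April 27.
At the standard offset (UTC+11:00), 22:00 UTC + 11h = 09:00 Bryin Sector standard time (rolling into the next day, 9 October 2018).
Daylight saving runs 26 November 2018 – 27 April 2019; the standard-time date in Bryin Sector, 9 October 2018, is outside that window, so Bryin Sector is on standard time at UTC+11:00.
22:00 UTC + 11h = 09:00 Bryin Sector (rolling into the next day, 9 October 2018).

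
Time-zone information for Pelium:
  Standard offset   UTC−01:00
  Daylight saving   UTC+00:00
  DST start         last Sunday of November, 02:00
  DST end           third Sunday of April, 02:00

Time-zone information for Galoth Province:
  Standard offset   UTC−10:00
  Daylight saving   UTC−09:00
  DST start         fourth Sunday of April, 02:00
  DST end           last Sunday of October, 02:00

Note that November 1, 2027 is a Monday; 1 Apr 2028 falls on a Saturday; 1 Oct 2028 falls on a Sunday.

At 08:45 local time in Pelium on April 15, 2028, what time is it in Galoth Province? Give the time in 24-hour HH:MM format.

1 November 2027 is a Monday, so Sundays fall on 7, 14, 21, 28; the last is November 28.
1 April 2028 is a Saturday, so the first Sunday is April 2 and the third is April 16.
April 15, 2028 falls between 28 November 2027 and 16 April 2028, so daylight saving is in effect and Pelium is at UTC+00:00.
08:45 Pelium − 0h = 08:45 UTC.
1 April 2028 is a Saturday, so the first Sunday is April 2 and the fourth is April 23.
1 October 2028 is a Sunday, so Sundays fall on 1, 8, 15, 22, 29; the last is October 29.
At the standard offset (UTC−10:00), 08:45 UTC − 10h = 22:45 Galoth Province standard time (rolling into the previous day, 14 April 2028).
The standard-time date in Galoth Province, April 14, 2028, is outside the daylight-saving period (23 April – 29 October), so Galoth Province is on standard time, UTC−10:00.
08:45 UTC − 10h = 22:45 Galoth Province (rolling into the previous day, 14 April 2028).

22:45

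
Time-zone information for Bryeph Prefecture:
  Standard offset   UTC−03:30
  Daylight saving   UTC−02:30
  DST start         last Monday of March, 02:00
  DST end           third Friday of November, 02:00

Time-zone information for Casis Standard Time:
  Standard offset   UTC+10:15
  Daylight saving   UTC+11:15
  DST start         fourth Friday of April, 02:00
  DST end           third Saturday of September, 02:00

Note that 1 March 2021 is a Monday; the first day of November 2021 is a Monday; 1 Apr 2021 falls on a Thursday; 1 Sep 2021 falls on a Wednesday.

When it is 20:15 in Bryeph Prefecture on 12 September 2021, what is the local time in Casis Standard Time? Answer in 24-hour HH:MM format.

10:00

1 March 2021 is a Monday, so Mondays fall on 1, 8, 15, 22, 29; the last is March 29.
1 November 2021 is a Monday, so the first Friday is November 5 and the third is November 19.
12 September 2021 lies within the daylight-saving period (29 March – 19 November), so Bryeph Prefecture is on daylight time, UTC−02:30.
20:15 Bryeph Prefecture + 2h30m = 22:45 UTC.
1 April 2021 is a Thursday, so the first Friday is April 2 and the fourth is April 23.
1 September 2021 is a Wednesday, so the first Saturday is September 4 and the third is September 18.
At the standard offset (UTC+10:15), 22:45 UTC + 10h15m = 09:00 Casis Standard Time standard time (rolling into the next day, 13 September 2021).
Daylight saving runs 23 April – 18 September; the standard-time date in Casis Standard Time, 13 September 2021, is inside that window, so Casis Standard Time is at UTC+11:15.
22:45 UTC + 11h15m = 10:00 Casis Standard Time (rolling into the next day, 13 September 2021).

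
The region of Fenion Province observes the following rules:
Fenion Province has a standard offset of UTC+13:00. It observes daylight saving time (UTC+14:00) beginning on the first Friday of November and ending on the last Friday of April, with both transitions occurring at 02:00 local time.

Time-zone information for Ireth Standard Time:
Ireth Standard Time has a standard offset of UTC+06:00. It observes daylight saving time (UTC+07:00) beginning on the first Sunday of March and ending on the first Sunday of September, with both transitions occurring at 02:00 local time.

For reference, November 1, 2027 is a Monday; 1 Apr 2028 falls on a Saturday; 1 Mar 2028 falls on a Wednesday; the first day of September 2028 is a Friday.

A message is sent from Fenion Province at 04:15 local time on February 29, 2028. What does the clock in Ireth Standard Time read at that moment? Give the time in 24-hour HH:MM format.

1 November 2027 is a Monday, so the first Friday is November 5.
1 April 2028 is a Saturday, so Fridays fall on 7, 14, 21, 28; the last is April 28.
February 29, 2028 falls between 5 November 2027 and 28 April 2028, so daylight saving is in effect and Fenion Province is at UTC+14:00.
04:15 Fenion Province − 14h = 14:15 UTC (rolling into the previous day, 28 February 2028).
1 March 2028 is a Wednesday, so the first Sunday is March 5.
1 September 2028 is a Friday, so the first Sunday is September 3.
At the standard offset (UTC+06:00), 14:15 UTC + 6h = 20:15 Ireth Standard Time standard time.
Daylight saving runs 5 March – 3 September; the standard-time date in Ireth Standard Time, February 28, 2028, is outside that window, so Ireth Standard Time is on standard time at UTC+06:00.
14:15 UTC + 6h = 20:15 Ireth Standard Time.

20:15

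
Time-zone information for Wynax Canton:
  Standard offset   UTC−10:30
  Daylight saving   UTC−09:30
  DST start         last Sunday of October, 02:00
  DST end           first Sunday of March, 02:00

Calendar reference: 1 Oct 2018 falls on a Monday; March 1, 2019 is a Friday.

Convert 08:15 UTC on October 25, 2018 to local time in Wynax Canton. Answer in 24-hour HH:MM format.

1 October 2018 is a Monday, so Sundays fall on 7, 14, 21, 28; the last is October 28.
1 March 2019 is a Friday, so the first Sunday is March 3.
At the standard offset (UTC−10:30), 08:15 UTC − 10h30m = 21:45 Wynax Canton standard time (rolling into the previous day, 24 October 2018).
The standard-time date in Wynax Canton, October 24, 2018, does not fall between 28 October 2018 and 3 March 2019, so daylight saving is not in effect and Wynax Canton is at UTC−10:30.
08:15 UTC − 10h30m = 21:45 local (rolling into the previous day, 24 October 2018).

21:45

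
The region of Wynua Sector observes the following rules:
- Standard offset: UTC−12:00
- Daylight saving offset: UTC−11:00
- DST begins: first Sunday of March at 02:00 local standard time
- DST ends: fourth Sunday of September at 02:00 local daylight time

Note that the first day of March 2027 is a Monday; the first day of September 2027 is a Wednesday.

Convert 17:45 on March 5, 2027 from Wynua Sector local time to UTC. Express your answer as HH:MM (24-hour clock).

05:45

1 March 2027 is a Monday, so the first Sunday is March 7.
1 September 2027 is a Wednesday, so the first Sunday is September 5 and the fourth is September 26.
March 5, 2027 is outside the daylight-saving period (7 March – 26 September), so Wynua Sector is on standard time, UTC−12:00.
17:45 local + 12h = 05:45 UTC (rolling into the next day, 6 March 2027).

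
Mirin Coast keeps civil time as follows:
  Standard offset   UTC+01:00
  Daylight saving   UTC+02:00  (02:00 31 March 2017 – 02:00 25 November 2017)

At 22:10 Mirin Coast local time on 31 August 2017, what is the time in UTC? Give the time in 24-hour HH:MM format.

20:10

31 August 2017 lies within the daylight-saving period (31 March – 25 November), so Mirin Coast is on daylight time, UTC+02:00.
22:10 local − 2h = 20:10 UTC.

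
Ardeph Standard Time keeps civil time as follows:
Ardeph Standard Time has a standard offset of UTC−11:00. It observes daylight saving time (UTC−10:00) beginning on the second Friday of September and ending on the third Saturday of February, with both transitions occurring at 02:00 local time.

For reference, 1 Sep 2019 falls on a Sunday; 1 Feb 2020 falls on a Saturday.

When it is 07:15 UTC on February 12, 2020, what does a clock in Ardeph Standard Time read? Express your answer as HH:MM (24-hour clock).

21:15

1 September 2019 is a Sunday, so the first Friday is September 6 and the second is September 13.
1 February 2020 is a Saturday, so the first Saturday is February 1 and the third is February 15.
At the standard offset (UTC−11:00), 07:15 UTC − 11h = 20:15 Ardeph Standard Time standard time (rolling into the previous day, 11 February 2020).
The standard-time date in Ardeph Standard Time, February 11, 2020, lies within the daylight-saving period (13 September 2019 – 15 February 2020), so Ardeph Standard Time is on daylight time, UTC−10:00.
07:15 UTC − 10h = 21:15 local (rolling into the previous day, 11 February 2020).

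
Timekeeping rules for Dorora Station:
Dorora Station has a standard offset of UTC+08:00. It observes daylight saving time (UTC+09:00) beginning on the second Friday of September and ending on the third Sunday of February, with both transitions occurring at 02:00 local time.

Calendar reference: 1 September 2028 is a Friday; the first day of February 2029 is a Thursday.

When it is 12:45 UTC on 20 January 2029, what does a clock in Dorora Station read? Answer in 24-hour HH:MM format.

21:45

1 September 2028 is a Friday, so the first Friday is September 1 and the second is September 8.
1 February 2029 is a Thursday, so the first Sunday is February 4 and the third is February 18.
At the standard offset (UTC+08:00), 12:45 UTC + 8h = 20:45 Dorora Station standard time.
The standard-time date in Dorora Station, 20 January 2029, falls between 8 September 2028 and 18 February 2029, so daylight saving is in effect and Dorora Station is at UTC+09:00.
12:45 UTC + 9h = 21:45 local.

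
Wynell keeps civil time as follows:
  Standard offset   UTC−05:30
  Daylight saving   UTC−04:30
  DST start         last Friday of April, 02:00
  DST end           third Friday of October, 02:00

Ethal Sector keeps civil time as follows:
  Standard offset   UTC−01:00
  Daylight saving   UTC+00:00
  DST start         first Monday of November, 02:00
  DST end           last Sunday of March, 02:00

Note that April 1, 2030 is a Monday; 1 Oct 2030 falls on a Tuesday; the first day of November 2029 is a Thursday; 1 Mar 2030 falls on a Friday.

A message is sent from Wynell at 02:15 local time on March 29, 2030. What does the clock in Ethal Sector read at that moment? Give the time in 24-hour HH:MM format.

1 April 2030 is a Monday, so Fridays fall on 5, 12, 19, 26; the last is April 26.
1 October 2030 is a Tuesday, so the first Friday is October 4 and the third is October 18.
March 29, 2030 is outside the daylight-saving period (26 April – 18 October), so Wynell is on standard time, UTC−05:30.
02:15 Wynell + 5h30m = 07:45 UTC.
1 November 2029 is a Thursday, so the first Monday is November 5.
1 March 2030 is a Friday, so Sundays fall on 3, 10, 17, 24, 31; the last is March 31.
At the standard offset (UTC−01:00), 07:45 UTC − 1h = 06:45 Ethal Sector standard time.
Daylight saving runs 5 November 2029 – 31 March 2030; the standard-time date in Ethal Sector, March 29, 2030, is inside that window, so Ethal Sector is at UTC+00:00.
07:45 UTC + 0h = 07:45 Ethal Sector.

07:45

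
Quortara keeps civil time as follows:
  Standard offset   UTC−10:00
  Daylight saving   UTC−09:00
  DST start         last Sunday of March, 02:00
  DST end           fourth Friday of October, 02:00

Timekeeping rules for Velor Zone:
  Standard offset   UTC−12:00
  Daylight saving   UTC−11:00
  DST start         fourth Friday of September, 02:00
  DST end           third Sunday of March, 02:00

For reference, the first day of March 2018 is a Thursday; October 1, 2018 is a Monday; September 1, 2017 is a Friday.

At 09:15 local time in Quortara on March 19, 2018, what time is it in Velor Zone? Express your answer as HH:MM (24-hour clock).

1 March 2018 is a Thursday, so Sundays fall on 4, 11, 18, 25; the last is March 25.
1 October 2018 is a Monday, so the first Friday is October 5 and the fourth is October 26.
March 19, 2018 does not fall between 25 March and 26 October, so daylight saving is not in effect and Quortara is at UTC−10:00.
09:15 Quortara + 10h = 19:15 UTC.
1 September 2017 is a Friday, so the first Friday is September 1 and the fourth is September 22.
1 March 2018 is a Thursday, so the first Sunday is March 4 and the third is March 18.
At the standard offset (UTC−12:00), 19:15 UTC − 12h = 07:15 Velor Zone standard time.
The standard-time date in Velor Zone, March 19, 2018, is outside the daylight-saving period (22 September 2017 – 18 March 2018), so Velor Zone is on standard time, UTC−12:00.
19:15 UTC − 12h = 07:15 Velor Zone.

07:15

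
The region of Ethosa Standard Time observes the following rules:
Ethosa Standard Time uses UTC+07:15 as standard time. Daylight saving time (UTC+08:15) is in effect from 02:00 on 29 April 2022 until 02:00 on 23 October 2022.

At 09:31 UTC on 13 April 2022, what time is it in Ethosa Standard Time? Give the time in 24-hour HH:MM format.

16:46

At the standard offset (UTC+07:15), 09:31 UTC + 7h15m = 16:46 Ethosa Standard Time standard time.
Daylight saving runs 29 April – 23 October; the standard-time date in Ethosa Standard Time, 13 April 2022, is outside that window, so Ethosa Standard Time is on standard time at UTC+07:15.
09:31 UTC + 7h15m = 16:46 local.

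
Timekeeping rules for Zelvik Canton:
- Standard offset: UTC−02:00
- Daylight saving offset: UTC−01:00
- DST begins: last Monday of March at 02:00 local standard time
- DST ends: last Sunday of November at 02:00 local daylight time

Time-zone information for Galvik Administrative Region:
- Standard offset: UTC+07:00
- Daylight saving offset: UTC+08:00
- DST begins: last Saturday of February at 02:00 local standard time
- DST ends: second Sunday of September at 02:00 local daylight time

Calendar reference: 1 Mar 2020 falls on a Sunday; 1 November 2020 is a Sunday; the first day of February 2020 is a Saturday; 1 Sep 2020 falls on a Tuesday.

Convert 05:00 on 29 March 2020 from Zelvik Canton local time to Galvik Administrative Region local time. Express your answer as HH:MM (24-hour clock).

15:00

1 March 2020 is a Sunday, so Mondays fall on 2, 9, 16, 23, 30; the last is March 30.
1 November 2020 is a Sunday, so Sundays fall on 1, 8, 15, 22, 29; the last is November 29.
Daylight saving runs 30 March – 29 November; 29 March 2020 is outside that window, so Zelvik Canton is on standard time at UTC−02:00.
05:00 Zelvik Canton + 2h = 07:00 UTC.
1 February 2020 is a Saturday, so Saturdays fall on 1, 8, 15, 22, 29; the last is February 29.
1 September 2020 is a Tuesday, so the first Sunday is September 6 and the second is September 13.
At the standard offset (UTC+07:00), 07:00 UTC + 7h = 14:00 Galvik Administrative Region standard time.
The standard-time date in Galvik Administrative Region, 29 March 2020, lies within the daylight-saving period (29 February – 13 September), so Galvik Administrative Region is on daylight time, UTC+08:00.
07:00 UTC + 8h = 15:00 Galvik Administrative Region.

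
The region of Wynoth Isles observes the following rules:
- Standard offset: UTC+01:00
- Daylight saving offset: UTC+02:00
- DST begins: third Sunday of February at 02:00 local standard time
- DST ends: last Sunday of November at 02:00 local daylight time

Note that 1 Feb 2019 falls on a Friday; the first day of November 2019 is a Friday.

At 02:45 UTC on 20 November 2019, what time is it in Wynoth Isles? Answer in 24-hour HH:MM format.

1 February 2019 is a Friday, so the first Sunday is February 3 and the third is February 17.
1 November 2019 is a Friday, so Sundays fall on 3, 10, 17, 24; the last is November 24.
At the standard offset (UTC+01:00), 02:45 UTC + 1h = 03:45 Wynoth Isles standard time.
The standard-time date in Wynoth Isles, 20 November 2019, lies within the daylight-saving period (17 February – 24 November), so Wynoth Isles is on daylight time, UTC+02:00.
02:45 UTC + 2h = 04:45 local.

04:45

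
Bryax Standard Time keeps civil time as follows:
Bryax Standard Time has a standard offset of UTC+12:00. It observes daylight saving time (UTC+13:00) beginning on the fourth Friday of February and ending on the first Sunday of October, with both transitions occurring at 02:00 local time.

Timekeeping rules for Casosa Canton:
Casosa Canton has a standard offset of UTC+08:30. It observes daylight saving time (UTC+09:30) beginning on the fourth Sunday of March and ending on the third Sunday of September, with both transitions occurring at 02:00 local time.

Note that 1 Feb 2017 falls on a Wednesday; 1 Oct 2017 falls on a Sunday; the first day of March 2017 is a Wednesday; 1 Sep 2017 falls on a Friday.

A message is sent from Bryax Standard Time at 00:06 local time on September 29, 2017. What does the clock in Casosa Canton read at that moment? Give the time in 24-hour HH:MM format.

19:36

1 February 2017 is a Wednesday, so the first Friday is February 3 and the fourth is February 24.
1 October 2017 is a Sunday, so the first Sunday is October 1.
Daylight saving runs 24 February – 1 October; September 29, 2017 is inside that window, so Bryax Standard Time is at UTC+13:00.
00:06 Bryax Standard Time − 13h = 11:06 UTC (rolling into the previous day, 28 September 2017).
1 March 2017 is a Wednesday, so the first Sunday is March 5 and the fourth is March 26.
1 September 2017 is a Friday, so the first Sunday is September 3 and the third is September 17.
At the standard offset (UTC+08:30), 11:06 UTC + 8h30m = 19:36 Casosa Canton standard time.
The standard-time date in Casosa Canton, September 28, 2017, is outside the daylight-saving period (26 March – 17 September), so Casosa Canton is on standard time, UTC+08:30.
11:06 UTC + 8h30m = 19:36 Casosa Canton.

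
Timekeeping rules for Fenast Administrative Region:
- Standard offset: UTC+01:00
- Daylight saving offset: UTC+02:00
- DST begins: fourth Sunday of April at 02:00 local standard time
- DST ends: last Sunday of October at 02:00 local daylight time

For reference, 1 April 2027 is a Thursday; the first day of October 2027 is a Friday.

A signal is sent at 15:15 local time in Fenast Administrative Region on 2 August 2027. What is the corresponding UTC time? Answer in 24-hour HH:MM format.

13:15

1 April 2027 is a Thursday, so the first Sunday is April 4 and the fourth is April 25.
1 October 2027 is a Friday, so Sundays fall on 3, 10, 17, 24, 31; the last is October 31.
2 August 2027 lies within the daylight-saving period (25 April – 31 October), so Fenast Administrative Region is on daylight time, UTC+02:00.
15:15 local − 2h = 13:15 UTC.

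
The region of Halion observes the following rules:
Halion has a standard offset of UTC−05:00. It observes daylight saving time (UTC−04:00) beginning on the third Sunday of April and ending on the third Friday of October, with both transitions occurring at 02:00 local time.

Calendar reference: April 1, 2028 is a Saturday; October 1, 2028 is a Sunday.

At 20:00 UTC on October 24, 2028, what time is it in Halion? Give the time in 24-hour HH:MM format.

15:00

1 April 2028 is a Saturday, so the first Sunday is April 2 and the third is April 16.
1 October 2028 is a Sunday, so the first Friday is October 6 and the third is October 20.
At the standard offset (UTC−05:00), 20:00 UTC − 5h = 15:00 Halion standard time.
The standard-time date in Halion, October 24, 2028, does not fall between 16 April and 20 October, so daylight saving is not in effect and Halion is at UTC−05:00.
20:00 UTC − 5h = 15:00 local.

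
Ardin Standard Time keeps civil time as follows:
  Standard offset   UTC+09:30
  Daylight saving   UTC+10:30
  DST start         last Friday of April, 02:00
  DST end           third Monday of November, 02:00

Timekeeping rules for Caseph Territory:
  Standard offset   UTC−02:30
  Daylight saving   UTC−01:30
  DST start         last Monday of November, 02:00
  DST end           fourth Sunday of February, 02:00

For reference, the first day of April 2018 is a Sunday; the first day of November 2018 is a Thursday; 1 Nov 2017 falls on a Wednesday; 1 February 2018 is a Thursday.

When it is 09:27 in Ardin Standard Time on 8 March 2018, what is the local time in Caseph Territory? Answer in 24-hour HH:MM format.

1 April 2018 is a Sunday, so Fridays fall on 6, 13, 20, 27; the last is April 27.
1 November 2018 is a Thursday, so the first Monday is November 5 and the third is November 19.
8 March 2018 is outside the daylight-saving period (27 April – 19 November), so Ardin Standard Time is on standard time, UTC+09:30.
09:27 Ardin Standard Time − 9h30m = 23:57 UTC (rolling into the previous day, 7 March 2018).
1 November 2017 is a Wednesday, so Mondays fall on 6, 13, 20, 27; the last is November 27.
1 February 2018 is a Thursday, so the first Sunday is February 4 and the fourth is February 25.
At the standard offset (UTC−02:30), 23:57 UTC − 2h30m = 21:27 Caseph Territory standard time.
Daylight saving runs 27 November 2017 – 25 February 2018; the standard-time date in Caseph Territory, 7 March 2018, is outside that window, so Caseph Territory is on standard time at UTC−02:30.
23:57 UTC − 2h30m = 21:27 Caseph Territory.

21:27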